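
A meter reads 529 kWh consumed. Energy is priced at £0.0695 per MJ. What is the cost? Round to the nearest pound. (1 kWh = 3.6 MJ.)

£132

529 kWh × (3.6 MJ/kWh) = 1,904 MJ
Cost = 1,904 MJ × £0.0695/MJ = £132.36 ≈ £132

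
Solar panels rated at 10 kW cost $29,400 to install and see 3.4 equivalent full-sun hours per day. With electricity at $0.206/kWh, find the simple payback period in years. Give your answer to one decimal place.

11.5 years

Daily generation = 10 kW × 3.4 h = 34 kWh
Annual generation = 34 × 365 = 12410 kWh
Annual savings = 12410 × $0.206 = $2,556.46
Payback = $29,400 / $2,556.46 = 11.5 years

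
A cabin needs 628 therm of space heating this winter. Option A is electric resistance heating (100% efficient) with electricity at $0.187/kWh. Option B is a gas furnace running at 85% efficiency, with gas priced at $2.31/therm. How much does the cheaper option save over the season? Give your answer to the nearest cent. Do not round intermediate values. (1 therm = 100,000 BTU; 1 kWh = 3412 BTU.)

$1735.17

Heat load = 628 therm × 100,000 = 62,800,000 BTU
Gas: input = 62,800,000 / 0.85 = 73,882,353 BTU = 738.8 therm → 738.8 × $2.31 = $1,706.68
Electric: 62,800,000 BTU / 3412 = 18,410 kWh → × $0.187 = $3,441.85
Difference = |$1,706.68 − $3,441.85| = $1,735.17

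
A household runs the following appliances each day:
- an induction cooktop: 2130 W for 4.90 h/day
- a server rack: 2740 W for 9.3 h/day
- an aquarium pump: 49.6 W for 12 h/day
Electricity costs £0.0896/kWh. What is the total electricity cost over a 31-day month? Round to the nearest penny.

£101.42

induction cooktop: 2130 W × 4.90 h × 31 d = 323,547 Wh = 323.5 kWh
server rack: 2740 W × 9.3 h × 31 d = 789,942 Wh = 789.9 kWh
aquarium pump: 49.6 W × 12 h × 31 d = 18,451 Wh = 18.45 kWh
Total energy = 323.5 + 789.9 + 18.45 = 1,132 kWh
Cost = 1,132 kWh × £0.0896 = £101.42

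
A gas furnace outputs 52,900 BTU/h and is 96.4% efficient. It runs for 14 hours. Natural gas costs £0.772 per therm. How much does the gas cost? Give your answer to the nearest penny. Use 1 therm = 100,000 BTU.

£5.93

Heat delivered = 52,900 BTU/h × 14 h = 740,600 BTU
Gas input = 740,600 / 0.964 = 768,257 BTU
= 768,257 / 100,000 = 7.683 therm
Cost = 7.683 × £0.772/therm = £5.93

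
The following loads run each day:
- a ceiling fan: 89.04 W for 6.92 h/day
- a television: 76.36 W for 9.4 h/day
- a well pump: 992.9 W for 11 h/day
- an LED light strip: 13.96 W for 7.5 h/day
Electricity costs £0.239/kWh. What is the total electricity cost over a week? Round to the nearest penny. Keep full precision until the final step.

£20.68

ceiling fan: 89.04 W × 6.92 h × 7 d = 4,313 Wh = 4.313 kWh
television: 76.36 W × 9.4 h × 7 d = 5,024 Wh = 5.024 kWh
well pump: 992.9 W × 11 h × 7 d = 76,453 Wh = 76.45 kWh
LED light strip: 13.96 W × 7.5 h × 7 d = 733 Wh = 0.7329 kWh
Total energy = 4.313 + 5.024 + 76.45 + 0.7329 = 86.52 kWh
Cost = 86.52 kWh × £0.239 = £20.68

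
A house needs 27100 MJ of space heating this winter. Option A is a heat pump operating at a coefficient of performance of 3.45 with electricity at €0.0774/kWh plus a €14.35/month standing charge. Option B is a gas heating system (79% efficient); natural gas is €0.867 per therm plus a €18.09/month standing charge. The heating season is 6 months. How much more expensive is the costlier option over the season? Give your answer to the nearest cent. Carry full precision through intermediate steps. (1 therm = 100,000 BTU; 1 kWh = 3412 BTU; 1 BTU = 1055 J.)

€135.45

Heat load = 27100 MJ = 27,100,000,000 J / 1055 = 25,687,204 BTU
Gas: input = 25,687,204 / 0.790 = 32,515,448 BTU = 325.2 therm → 325.2 × €0.867 = €281.91; + 6 × €18.09 standing = €390.45
Heat pump: 25,687,204 BTU / 3412 = 7,528 kWh heat; / 3.45 = 2,182 kWh in → × €0.0774 = €168.90; + 6 × €14.35 standing = €255.00
Difference = |€390.45 − €255.00| = €135.45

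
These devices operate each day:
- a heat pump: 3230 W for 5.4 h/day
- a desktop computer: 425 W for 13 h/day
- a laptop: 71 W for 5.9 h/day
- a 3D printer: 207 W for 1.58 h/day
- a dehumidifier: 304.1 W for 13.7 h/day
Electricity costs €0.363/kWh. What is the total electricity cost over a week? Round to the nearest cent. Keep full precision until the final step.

€70.84

heat pump: 3230 W × 5.4 h × 7 d = 122,094 Wh = 122.1 kWh
desktop computer: 425 W × 13 h × 7 d = 38,675 Wh = 38.67 kWh
laptop: 71 W × 5.9 h × 7 d = 2,932 Wh = 2.932 kWh
3D printer: 207 W × 1.58 h × 7 d = 2,289 Wh = 2.289 kWh
dehumidifier: 304.1 W × 13.7 h × 7 d = 29,163 Wh = 29.16 kWh
Total energy = 122.1 + 38.67 + 2.932 + 2.289 + 29.16 = 195.2 kWh
Cost = 195.2 kWh × €0.363 = €70.84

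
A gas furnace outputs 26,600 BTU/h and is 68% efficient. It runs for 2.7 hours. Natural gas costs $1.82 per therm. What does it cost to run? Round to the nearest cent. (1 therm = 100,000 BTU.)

$1.92

Heat delivered = 26,600 BTU/h × 2.7 h = 71,820 BTU
Gas input = 71,820 / 0.68 = 105,618 BTU
= 105,618 / 100,000 = 1.056 therm
Cost = 1.056 × $1.82/therm = $1.92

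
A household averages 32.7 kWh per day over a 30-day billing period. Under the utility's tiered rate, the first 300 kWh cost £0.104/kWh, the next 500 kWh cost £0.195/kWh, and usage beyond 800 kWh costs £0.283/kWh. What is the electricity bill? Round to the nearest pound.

£180

Usage = 32.7 kWh/day × 30 days = 981 kWh
First 300 kWh × £0.104 = £31.20
Next 500 kWh × £0.195 = £97.50
Remaining 181 kWh × £0.283 = £51.22
Total = £179.92 ≈ £180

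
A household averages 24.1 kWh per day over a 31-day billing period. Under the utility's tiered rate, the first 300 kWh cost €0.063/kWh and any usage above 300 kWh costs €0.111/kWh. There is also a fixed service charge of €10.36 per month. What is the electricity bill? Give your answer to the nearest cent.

€78.89

Usage = 24.1 kWh/day × 31 days = 747.1 kWh
First 300 kWh × €0.063 = €18.90
Remaining 447.1 kWh × €0.111 = €49.63
Energy charge = €68.53; + service €10.36 = €78.89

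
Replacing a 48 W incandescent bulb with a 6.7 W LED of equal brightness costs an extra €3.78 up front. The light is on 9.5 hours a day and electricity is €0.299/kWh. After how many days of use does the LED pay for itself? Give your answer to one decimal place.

32.2 days

Power saved = 48 − 6.7 = 41.3 W
Daily energy saved = 41.3 W × 9.5 h = 392.3 Wh = 0.39235 kWh
Daily savings = 0.39235 × €0.299 = €0.1173
Payback = €3.78 / €0.1173 per day = 32.22 days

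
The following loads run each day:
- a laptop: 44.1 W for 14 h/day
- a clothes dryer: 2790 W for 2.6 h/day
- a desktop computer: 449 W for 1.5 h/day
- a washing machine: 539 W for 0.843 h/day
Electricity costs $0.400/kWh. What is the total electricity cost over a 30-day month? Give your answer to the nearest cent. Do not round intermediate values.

$107.99

laptop: 44.1 W × 14 h × 30 d = 18,522 Wh = 18.52 kWh
clothes dryer: 2790 W × 2.6 h × 30 d = 217,620 Wh = 217.6 kWh
desktop computer: 449 W × 1.5 h × 30 d = 20,205 Wh = 20.2 kWh
washing machine: 539 W × 0.843 h × 30 d = 13,631 Wh = 13.63 kWh
Total energy = 18.52 + 217.6 + 20.2 + 13.63 = 270 kWh
Cost = 270 kWh × $0.400 = $107.99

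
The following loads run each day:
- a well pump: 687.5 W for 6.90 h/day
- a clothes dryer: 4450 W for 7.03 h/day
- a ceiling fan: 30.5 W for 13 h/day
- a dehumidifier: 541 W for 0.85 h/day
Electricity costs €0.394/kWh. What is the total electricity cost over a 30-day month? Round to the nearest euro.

well pump: 687.5 W × 6.90 h × 30 d = 142,312 Wh = 142.3 kWh
clothes dryer: 4450 W × 7.03 h × 30 d = 938,505 Wh = 938.5 kWh
ceiling fan: 30.5 W × 13 h × 30 d = 11,895 Wh = 11.89 kWh
dehumidifier: 541 W × 0.85 h × 30 d = 13,795 Wh = 13.8 kWh
Total energy = 142.3 + 938.5 + 11.89 + 13.8 = 1,107 kWh
Cost = 1,107 kWh × €0.394 = €435.96 ≈ €436

€436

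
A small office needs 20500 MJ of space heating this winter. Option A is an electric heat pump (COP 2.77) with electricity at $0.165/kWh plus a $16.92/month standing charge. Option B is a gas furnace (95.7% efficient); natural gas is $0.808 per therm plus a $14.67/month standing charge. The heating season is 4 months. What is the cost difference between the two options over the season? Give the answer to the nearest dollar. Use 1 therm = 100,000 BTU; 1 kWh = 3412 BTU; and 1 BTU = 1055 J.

Heat load = 20500 MJ = 20,500,000,000 J / 1055 = 19,431,280 BTU
Gas: input = 19,431,280 / 0.957 = 20,304,367 BTU = 203 therm → 203 × $0.808 = $164.06; + 4 × $14.67 standing = $222.74
Heat pump: 19,431,280 BTU / 3412 = 5,695 kWh heat; / 2.77 = 2,056 kWh in → × $0.165 = $339.23; + 4 × $16.92 standing = $406.91
Difference = |$222.74 − $406.91| = $184.17 ≈ $184

$184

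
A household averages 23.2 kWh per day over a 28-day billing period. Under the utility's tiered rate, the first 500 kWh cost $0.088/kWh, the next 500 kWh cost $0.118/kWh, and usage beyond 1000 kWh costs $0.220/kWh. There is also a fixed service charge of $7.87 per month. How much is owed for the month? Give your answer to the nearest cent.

$69.52

Usage = 23.2 kWh/day × 28 days = 649.6 kWh
First 500 kWh × $0.088 = $44.00
Next 149.6 kWh × $0.118 = $17.65
Remaining tier: 0 kWh (not reached)
Energy charge = $61.65; + service $7.87 = $69.52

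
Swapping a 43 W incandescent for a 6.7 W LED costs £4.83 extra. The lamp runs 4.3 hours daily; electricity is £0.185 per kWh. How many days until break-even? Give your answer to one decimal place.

167.3 days

Power saved = 43 − 6.7 = 36.3 W
Daily energy saved = 36.3 W × 4.3 h = 156.1 Wh = 0.15609 kWh
Daily savings = 0.15609 × £0.185 = £0.0289
Payback = £4.83 / £0.0289 per day = 167.3 days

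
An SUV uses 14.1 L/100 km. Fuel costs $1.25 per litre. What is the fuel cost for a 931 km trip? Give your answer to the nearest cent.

Fuel = 14.1 L/100 km × 931 km / 100 = 131.3 L
Cost = 131.3 L × $1.25/L = $164.09

$164.09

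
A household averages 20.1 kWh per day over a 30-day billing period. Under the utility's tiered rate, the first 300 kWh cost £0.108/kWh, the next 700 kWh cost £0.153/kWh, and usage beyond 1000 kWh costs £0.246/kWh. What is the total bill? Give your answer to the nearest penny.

Usage = 20.1 kWh/day × 30 days = 603 kWh
First 300 kWh × £0.108 = £32.40
Next 303 kWh × £0.153 = £46.36
Remaining tier: 0 kWh (not reached)
Total = £78.76

£78.76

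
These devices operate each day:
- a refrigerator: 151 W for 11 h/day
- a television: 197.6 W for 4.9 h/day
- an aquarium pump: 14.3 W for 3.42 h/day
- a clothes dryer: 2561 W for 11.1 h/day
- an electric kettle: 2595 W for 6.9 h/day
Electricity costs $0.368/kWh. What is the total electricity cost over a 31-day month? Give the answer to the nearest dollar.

$559

refrigerator: 151 W × 11 h × 31 d = 51,491 Wh = 51.49 kWh
television: 197.6 W × 4.9 h × 31 d = 30,015 Wh = 30.02 kWh
aquarium pump: 14.3 W × 3.42 h × 31 d = 1,516 Wh = 1.516 kWh
clothes dryer: 2561 W × 11.1 h × 31 d = 881,240 Wh = 881.2 kWh
electric kettle: 2595 W × 6.9 h × 31 d = 555,070 Wh = 555.1 kWh
Total energy = 51.49 + 30.02 + 1.516 + 881.2 + 555.1 = 1,519 kWh
Cost = 1,519 kWh × $0.368 = $559.11 ≈ $559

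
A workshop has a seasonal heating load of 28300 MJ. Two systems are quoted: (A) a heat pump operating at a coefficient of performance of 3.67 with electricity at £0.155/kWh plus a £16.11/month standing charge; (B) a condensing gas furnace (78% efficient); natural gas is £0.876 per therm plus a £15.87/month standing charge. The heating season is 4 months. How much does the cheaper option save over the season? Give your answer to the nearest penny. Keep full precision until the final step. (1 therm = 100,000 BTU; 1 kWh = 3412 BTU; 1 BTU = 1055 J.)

£31.74

Heat load = 28300 MJ = 28,300,000,000 J / 1055 = 26,824,645 BTU
Gas: input = 26,824,645 / 0.78 = 34,390,570 BTU = 343.9 therm → 343.9 × £0.876 = £301.26; + 4 × £15.87 standing = £364.74
Heat pump: 26,824,645 BTU / 3412 = 7,862 kWh heat; / 3.67 = 2,142 kWh in → × £0.155 = £332.04; + 4 × £16.11 standing = £396.48
Difference = |£364.74 − £396.48| = £31.74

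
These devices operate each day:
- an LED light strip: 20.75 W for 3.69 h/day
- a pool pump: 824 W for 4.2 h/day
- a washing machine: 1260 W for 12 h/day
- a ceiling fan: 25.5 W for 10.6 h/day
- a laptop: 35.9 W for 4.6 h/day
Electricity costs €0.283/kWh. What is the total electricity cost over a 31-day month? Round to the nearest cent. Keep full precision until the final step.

€167.50

LED light strip: 20.75 W × 3.69 h × 31 d = 2,374 Wh = 2.374 kWh
pool pump: 824 W × 4.2 h × 31 d = 107,285 Wh = 107.3 kWh
washing machine: 1260 W × 12 h × 31 d = 468,720 Wh = 468.7 kWh
ceiling fan: 25.5 W × 10.6 h × 31 d = 8,379 Wh = 8.379 kWh
laptop: 35.9 W × 4.6 h × 31 d = 5,119 Wh = 5.119 kWh
Total energy = 2.374 + 107.3 + 468.7 + 8.379 + 5.119 = 591.9 kWh
Cost = 591.9 kWh × €0.283 = €167.50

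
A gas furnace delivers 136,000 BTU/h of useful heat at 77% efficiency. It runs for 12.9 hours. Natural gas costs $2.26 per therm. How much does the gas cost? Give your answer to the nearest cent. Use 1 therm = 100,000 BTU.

$51.49

Heat delivered = 136,000 BTU/h × 12.9 h = 1,754,400 BTU
Gas input = 1,754,400 / 0.77 = 2,278,442 BTU
= 2,278,442 / 100,000 = 22.78 therm
Cost = 22.78 × $2.26/therm = $51.49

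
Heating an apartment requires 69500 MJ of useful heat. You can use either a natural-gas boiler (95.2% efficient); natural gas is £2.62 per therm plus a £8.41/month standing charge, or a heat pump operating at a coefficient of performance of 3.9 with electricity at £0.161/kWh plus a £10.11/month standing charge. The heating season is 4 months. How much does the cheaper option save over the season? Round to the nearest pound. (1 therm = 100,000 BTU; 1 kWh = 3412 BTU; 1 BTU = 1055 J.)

£1009

Heat load = 69500 MJ = 69,500,000,000 J / 1055 = 65,876,777 BTU
Gas: input = 65,876,777 / 0.952 = 69,198,295 BTU = 692 therm → 692 × £2.62 = £1,813.00; + 4 × £8.41 standing = £1,846.64
Heat pump: 65,876,777 BTU / 3412 = 19,310 kWh heat; / 3.9 = 4,951 kWh in → × £0.161 = £797.05; + 4 × £10.11 standing = £837.49
Difference = |£1,846.64 − £837.49| = £1,009.15 ≈ £1009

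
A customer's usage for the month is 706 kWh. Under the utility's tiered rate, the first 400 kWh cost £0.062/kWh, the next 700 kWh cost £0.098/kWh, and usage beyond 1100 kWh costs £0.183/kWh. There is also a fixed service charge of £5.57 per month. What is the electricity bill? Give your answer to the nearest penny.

£60.36

First 400 kWh × £0.062 = £24.80
Next 306 kWh × £0.098 = £29.99
Remaining tier: 0 kWh (not reached)
Energy charge = £54.79; + service £5.57 = £60.36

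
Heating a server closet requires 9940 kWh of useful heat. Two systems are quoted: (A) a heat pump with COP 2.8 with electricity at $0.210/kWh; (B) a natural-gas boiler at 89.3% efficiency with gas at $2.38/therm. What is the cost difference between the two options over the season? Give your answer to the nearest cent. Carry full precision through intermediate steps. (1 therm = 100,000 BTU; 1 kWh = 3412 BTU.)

$158.40

Heat load = 9940 kWh × 3412 = 33,915,280 BTU
Gas: input = 33,915,280 / 0.893 = 37,979,037 BTU = 379.8 therm → 379.8 × $2.38 = $903.90
Heat pump: 33,915,280 BTU / 3412 = 9,940 kWh heat; / 2.8 = 3,550 kWh in → × $0.210 = $745.50
Difference = |$903.90 − $745.50| = $158.40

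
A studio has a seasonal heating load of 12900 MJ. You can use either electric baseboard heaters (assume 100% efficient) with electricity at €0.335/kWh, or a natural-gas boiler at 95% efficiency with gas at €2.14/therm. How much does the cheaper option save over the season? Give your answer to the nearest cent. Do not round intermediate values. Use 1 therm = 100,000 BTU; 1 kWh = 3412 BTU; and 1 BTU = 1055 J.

€925.09

Heat load = 12900 MJ = 12,900,000,000 J / 1055 = 12,227,488 BTU
Gas: input = 12,227,488 / 0.95 = 12,871,040 BTU = 128.7 therm → 128.7 × €2.14 = €275.44
Electric: 12,227,488 BTU / 3412 = 3,584 kWh → × €0.335 = €1,200.53
Difference = |€275.44 − €1,200.53| = €925.09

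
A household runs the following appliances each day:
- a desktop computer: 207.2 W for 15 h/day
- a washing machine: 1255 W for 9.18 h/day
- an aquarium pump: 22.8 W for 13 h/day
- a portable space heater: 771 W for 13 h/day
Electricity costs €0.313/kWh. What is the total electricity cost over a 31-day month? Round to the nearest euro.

€242

desktop computer: 207.2 W × 15 h × 31 d = 96,348 Wh = 96.35 kWh
washing machine: 1255 W × 9.18 h × 31 d = 357,148 Wh = 357.1 kWh
aquarium pump: 22.8 W × 13 h × 31 d = 9,188 Wh = 9.188 kWh
portable space heater: 771 W × 13 h × 31 d = 310,713 Wh = 310.7 kWh
Total energy = 96.35 + 357.1 + 9.188 + 310.7 = 773.4 kWh
Cost = 773.4 kWh × €0.313 = €242.07 ≈ €242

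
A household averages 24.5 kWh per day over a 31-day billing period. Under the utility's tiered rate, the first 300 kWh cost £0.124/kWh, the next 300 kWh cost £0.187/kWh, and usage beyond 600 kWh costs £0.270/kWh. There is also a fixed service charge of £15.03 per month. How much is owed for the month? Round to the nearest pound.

£151

Usage = 24.5 kWh/day × 31 days = 759.5 kWh
First 300 kWh × £0.124 = £37.20
Next 300 kWh × £0.187 = £56.10
Remaining 159.5 kWh × £0.270 = £43.07
Energy charge = £136.37; + service £15.03 = £151.40 ≈ £151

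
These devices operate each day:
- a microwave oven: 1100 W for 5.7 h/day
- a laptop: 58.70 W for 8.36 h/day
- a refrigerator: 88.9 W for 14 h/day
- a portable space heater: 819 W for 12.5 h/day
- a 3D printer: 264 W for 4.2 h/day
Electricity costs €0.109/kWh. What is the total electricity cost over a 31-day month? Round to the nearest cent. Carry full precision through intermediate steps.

€65.39

microwave oven: 1100 W × 5.7 h × 31 d = 194,370 Wh = 194.4 kWh
laptop: 58.70 W × 8.36 h × 31 d = 15,213 Wh = 15.21 kWh
refrigerator: 88.9 W × 14 h × 31 d = 38,583 Wh = 38.58 kWh
portable space heater: 819 W × 12.5 h × 31 d = 317,362 Wh = 317.4 kWh
3D printer: 264 W × 4.2 h × 31 d = 34,373 Wh = 34.37 kWh
Total energy = 194.4 + 15.21 + 38.58 + 317.4 + 34.37 = 599.9 kWh
Cost = 599.9 kWh × €0.109 = €65.39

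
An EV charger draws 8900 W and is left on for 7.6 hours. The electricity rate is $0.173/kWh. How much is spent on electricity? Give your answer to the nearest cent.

Energy = 8900 W × 7.6 h = 67,640 Wh = 67.64 kWh
Cost = 67.64 kWh × $0.173/kWh = $11.70

$11.70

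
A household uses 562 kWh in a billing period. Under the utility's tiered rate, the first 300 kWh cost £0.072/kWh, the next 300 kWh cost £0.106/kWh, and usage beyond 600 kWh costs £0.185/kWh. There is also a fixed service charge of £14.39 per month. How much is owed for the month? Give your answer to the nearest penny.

£63.76

First 300 kWh × £0.072 = £21.60
Next 262 kWh × £0.106 = £27.77
Remaining tier: 0 kWh (not reached)
Energy charge = £49.37; + service £14.39 = £63.76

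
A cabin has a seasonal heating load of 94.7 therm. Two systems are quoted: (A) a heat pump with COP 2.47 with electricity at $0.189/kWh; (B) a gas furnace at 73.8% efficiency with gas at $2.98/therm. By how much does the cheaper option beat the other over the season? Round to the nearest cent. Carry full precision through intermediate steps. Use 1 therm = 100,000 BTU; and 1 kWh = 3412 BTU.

Heat load = 94.7 therm × 100,000 = 9,470,000 BTU
Gas: input = 9,470,000 / 0.738 = 12,831,978 BTU = 128.3 therm → 128.3 × $2.98 = $382.39
Heat pump: 9,470,000 BTU / 3412 = 2,775 kWh heat; / 2.47 = 1,124 kWh in → × $0.189 = $212.38
Difference = |$382.39 − $212.38| = $170.02

$170.02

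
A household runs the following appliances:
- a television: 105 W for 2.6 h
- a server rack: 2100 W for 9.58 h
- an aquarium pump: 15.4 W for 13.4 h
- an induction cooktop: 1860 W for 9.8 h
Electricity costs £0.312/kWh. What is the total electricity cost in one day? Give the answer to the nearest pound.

£12

television: 105 W × 2.6 h = 273 Wh = 0.273 kWh
server rack: 2100 W × 9.58 h = 20,118 Wh = 20.12 kWh
aquarium pump: 15.4 W × 13.4 h = 206 Wh = 0.2064 kWh
induction cooktop: 1860 W × 9.8 h = 18,228 Wh = 18.23 kWh
Total energy = 0.273 + 20.12 + 0.2064 + 18.23 = 38.83 kWh
Cost = 38.83 kWh × £0.312 = £12.11 ≈ £12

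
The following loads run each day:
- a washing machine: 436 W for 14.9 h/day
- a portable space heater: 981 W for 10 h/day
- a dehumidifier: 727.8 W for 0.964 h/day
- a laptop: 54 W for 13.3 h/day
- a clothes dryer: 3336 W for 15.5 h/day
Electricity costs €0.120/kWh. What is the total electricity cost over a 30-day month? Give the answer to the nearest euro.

washing machine: 436 W × 14.9 h × 30 d = 194,892 Wh = 194.9 kWh
portable space heater: 981 W × 10 h × 30 d = 294,300 Wh = 294.3 kWh
dehumidifier: 727.8 W × 0.964 h × 30 d = 21,048 Wh = 21.05 kWh
laptop: 54 W × 13.3 h × 30 d = 21,546 Wh = 21.55 kWh
clothes dryer: 3336 W × 15.5 h × 30 d = 1,551,240 Wh = 1,551 kWh
Total energy = 194.9 + 294.3 + 21.05 + 21.55 + 1,551 = 2,083 kWh
Cost = 2,083 kWh × €0.120 = €249.96 ≈ €250

€250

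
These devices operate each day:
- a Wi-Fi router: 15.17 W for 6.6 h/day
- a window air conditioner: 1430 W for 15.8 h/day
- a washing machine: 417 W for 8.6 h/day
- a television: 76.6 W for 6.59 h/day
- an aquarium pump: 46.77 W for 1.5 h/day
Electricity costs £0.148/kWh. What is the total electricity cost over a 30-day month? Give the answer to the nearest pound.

£119

Wi-Fi router: 15.17 W × 6.6 h × 30 d = 3,004 Wh = 3.004 kWh
window air conditioner: 1430 W × 15.8 h × 30 d = 677,820 Wh = 677.8 kWh
washing machine: 417 W × 8.6 h × 30 d = 107,586 Wh = 107.6 kWh
television: 76.6 W × 6.59 h × 30 d = 15,144 Wh = 15.14 kWh
aquarium pump: 46.77 W × 1.5 h × 30 d = 2,105 Wh = 2.105 kWh
Total energy = 3.004 + 677.8 + 107.6 + 15.14 + 2.105 = 805.7 kWh
Cost = 805.7 kWh × £0.148 = £119.24 ≈ £119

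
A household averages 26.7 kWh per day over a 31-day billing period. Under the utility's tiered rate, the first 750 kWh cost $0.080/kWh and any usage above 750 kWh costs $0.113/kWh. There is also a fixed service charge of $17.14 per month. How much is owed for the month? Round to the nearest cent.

Usage = 26.7 kWh/day × 31 days = 827.7 kWh
First 750 kWh × $0.080 = $60.00
Remaining 77.7 kWh × $0.113 = $8.78
Energy charge = $68.78; + service $17.14 = $85.92

$85.92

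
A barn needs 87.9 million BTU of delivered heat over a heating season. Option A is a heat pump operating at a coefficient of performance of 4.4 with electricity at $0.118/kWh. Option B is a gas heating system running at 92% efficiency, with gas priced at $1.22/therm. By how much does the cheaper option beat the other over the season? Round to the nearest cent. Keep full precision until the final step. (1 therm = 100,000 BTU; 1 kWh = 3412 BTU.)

Heat load = 87.9 × 10⁶ BTU = 87,900,000 BTU
Gas: input = 87,900,000 / 0.92 = 95,543,478 BTU = 955.4 therm → 955.4 × $1.22 = $1,165.63
Heat pump: 87,900,000 BTU / 3412 = 25,760 kWh heat; / 4.4 = 5,855 kWh in → × $0.118 = $690.89
Difference = |$1,165.63 − $690.89| = $474.74

$474.74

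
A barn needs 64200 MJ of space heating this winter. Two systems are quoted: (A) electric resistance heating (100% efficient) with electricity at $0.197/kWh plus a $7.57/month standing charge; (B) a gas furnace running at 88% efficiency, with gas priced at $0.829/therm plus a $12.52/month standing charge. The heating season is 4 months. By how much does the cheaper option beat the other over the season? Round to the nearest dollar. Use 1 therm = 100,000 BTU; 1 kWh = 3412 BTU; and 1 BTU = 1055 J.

Heat load = 64200 MJ = 64,200,000,000 J / 1055 = 60,853,081 BTU
Gas: input = 60,853,081 / 0.880 = 69,151,228 BTU = 691.5 therm → 691.5 × $0.829 = $573.26; + 4 × $12.52 standing = $623.34
Electric: 60,853,081 BTU / 3412 = 17,840 kWh → × $0.197 = $3,513.50; + 4 × $7.57 standing = $3,543.78
Difference = |$623.34 − $3,543.78| = $2,920.43 ≈ $2920

$2920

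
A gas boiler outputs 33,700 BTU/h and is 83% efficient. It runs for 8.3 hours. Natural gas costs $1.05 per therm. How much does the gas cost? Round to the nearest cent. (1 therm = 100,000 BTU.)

Heat delivered = 33,700 BTU/h × 8.3 h = 279,710 BTU
Gas input = 279,710 / 0.83 = 337,000 BTU
= 337,000 / 100,000 = 3.37 therm
Cost = 3.37 × $1.05/therm = $3.54

$3.54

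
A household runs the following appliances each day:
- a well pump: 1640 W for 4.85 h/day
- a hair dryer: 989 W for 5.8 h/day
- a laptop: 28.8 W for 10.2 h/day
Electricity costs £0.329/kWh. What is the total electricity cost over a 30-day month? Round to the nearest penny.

well pump: 1640 W × 4.85 h × 30 d = 238,620 Wh = 238.6 kWh
hair dryer: 989 W × 5.8 h × 30 d = 172,086 Wh = 172.1 kWh
laptop: 28.8 W × 10.2 h × 30 d = 8,813 Wh = 8.813 kWh
Total energy = 238.6 + 172.1 + 8.813 = 419.5 kWh
Cost = 419.5 kWh × £0.329 = £138.02

£138.02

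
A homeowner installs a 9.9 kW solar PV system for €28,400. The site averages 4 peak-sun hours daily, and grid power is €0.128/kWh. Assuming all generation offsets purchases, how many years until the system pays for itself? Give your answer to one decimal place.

15.4 years

Daily generation = 9.9 kW × 4 h = 39.6 kWh
Annual generation = 39.6 × 365 = 14454 kWh
Annual savings = 14454 × €0.128 = €1,850.11
Payback = €28,400 / €1,850.11 = 15.4 years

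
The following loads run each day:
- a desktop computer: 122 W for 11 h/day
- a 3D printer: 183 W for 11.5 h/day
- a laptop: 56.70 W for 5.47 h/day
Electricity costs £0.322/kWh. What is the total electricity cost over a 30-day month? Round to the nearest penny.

desktop computer: 122 W × 11 h × 30 d = 40,260 Wh = 40.26 kWh
3D printer: 183 W × 11.5 h × 30 d = 63,135 Wh = 63.13 kWh
laptop: 56.70 W × 5.47 h × 30 d = 9,304 Wh = 9.304 kWh
Total energy = 40.26 + 63.13 + 9.304 = 112.7 kWh
Cost = 112.7 kWh × £0.322 = £36.29

£36.29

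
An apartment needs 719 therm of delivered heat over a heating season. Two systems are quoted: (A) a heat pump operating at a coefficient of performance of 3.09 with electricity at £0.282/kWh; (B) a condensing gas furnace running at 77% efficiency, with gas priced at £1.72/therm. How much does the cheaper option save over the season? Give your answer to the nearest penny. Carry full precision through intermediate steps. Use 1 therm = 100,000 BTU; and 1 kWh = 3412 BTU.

Heat load = 719 therm × 100,000 = 71,900,000 BTU
Gas: input = 71,900,000 / 0.77 = 93,376,623 BTU = 933.8 therm → 933.8 × £1.72 = £1,606.08
Heat pump: 71,900,000 BTU / 3412 = 21,070 kWh heat; / 3.09 = 6,820 kWh in → × £0.282 = £1,923.14
Difference = |£1,606.08 − £1,923.14| = £317.06

£317.06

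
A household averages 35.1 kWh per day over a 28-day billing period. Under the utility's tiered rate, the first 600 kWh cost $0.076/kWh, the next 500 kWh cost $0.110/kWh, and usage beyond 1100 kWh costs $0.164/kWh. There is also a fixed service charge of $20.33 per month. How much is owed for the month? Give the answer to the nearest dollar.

Usage = 35.1 kWh/day × 28 days = 982.8 kWh
First 600 kWh × $0.076 = $45.60
Next 382.8 kWh × $0.110 = $42.11
Remaining tier: 0 kWh (not reached)
Energy charge = $87.71; + service $20.33 = $108.04 ≈ $108

$108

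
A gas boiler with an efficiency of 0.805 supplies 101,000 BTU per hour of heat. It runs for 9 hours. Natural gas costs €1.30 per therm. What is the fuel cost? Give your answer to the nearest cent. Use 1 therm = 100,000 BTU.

€14.68

Heat delivered = 101,000 BTU/h × 9 h = 909,000 BTU
Gas input = 909,000 / 0.805 = 1,129,193 BTU
= 1,129,193 / 100,000 = 11.29 therm
Cost = 11.29 × €1.30/therm = €14.68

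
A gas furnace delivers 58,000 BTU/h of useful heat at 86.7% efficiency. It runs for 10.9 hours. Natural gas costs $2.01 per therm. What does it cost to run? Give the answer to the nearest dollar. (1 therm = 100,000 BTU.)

$15

Heat delivered = 58,000 BTU/h × 10.9 h = 632,200 BTU
Gas input = 632,200 / 0.867 = 729,181 BTU
= 729,181 / 100,000 = 7.292 therm
Cost = 7.292 × $2.01/therm = $14.66 ≈ $15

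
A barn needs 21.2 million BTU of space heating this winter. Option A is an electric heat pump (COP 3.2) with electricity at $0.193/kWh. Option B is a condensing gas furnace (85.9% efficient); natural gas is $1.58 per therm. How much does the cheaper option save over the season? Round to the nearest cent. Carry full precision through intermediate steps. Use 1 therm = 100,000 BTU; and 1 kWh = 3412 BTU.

Heat load = 21.2 × 10⁶ BTU = 21,200,000 BTU
Gas: input = 21,200,000 / 0.859 = 24,679,860 BTU = 246.8 therm → 246.8 × $1.58 = $389.94
Heat pump: 21,200,000 BTU / 3412 = 6,213 kWh heat; / 3.2 = 1,942 kWh in → × $0.193 = $374.74
Difference = |$389.94 − $374.74| = $15.20

$15.20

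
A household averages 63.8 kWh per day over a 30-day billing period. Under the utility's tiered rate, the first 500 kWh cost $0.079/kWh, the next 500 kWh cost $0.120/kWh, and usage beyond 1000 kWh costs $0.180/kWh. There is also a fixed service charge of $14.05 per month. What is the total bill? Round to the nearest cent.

$278.07

Usage = 63.8 kWh/day × 30 days = 1914 kWh
First 500 kWh × $0.079 = $39.50
Next 500 kWh × $0.120 = $60.00
Remaining 914 kWh × $0.180 = $164.52
Energy charge = $264.02; + service $14.05 = $278.07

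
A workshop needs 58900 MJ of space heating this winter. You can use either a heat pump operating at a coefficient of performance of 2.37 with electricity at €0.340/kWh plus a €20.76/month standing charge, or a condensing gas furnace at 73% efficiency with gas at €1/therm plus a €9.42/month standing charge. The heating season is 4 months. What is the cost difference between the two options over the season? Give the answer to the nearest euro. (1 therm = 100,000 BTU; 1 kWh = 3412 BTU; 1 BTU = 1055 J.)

€1628

Heat load = 58900 MJ = 58,900,000,000 J / 1055 = 55,829,384 BTU
Gas: input = 55,829,384 / 0.73 = 76,478,608 BTU = 764.8 therm → 764.8 × €1 = €764.79; + 4 × €9.42 standing = €802.47
Heat pump: 55,829,384 BTU / 3412 = 16,360 kWh heat; / 2.37 = 6,904 kWh in → × €0.340 = €2,347.39; + 4 × €20.76 standing = €2,430.43
Difference = |€802.47 − €2,430.43| = €1,627.96 ≈ €1628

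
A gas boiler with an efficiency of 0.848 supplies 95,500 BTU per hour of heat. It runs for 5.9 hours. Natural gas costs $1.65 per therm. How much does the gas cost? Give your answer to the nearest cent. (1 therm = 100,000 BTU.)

$10.96

Heat delivered = 95,500 BTU/h × 5.9 h = 563,450 BTU
Gas input = 563,450 / 0.848 = 664,446 BTU
= 664,446 / 100,000 = 6.644 therm
Cost = 6.644 × $1.65/therm = $10.96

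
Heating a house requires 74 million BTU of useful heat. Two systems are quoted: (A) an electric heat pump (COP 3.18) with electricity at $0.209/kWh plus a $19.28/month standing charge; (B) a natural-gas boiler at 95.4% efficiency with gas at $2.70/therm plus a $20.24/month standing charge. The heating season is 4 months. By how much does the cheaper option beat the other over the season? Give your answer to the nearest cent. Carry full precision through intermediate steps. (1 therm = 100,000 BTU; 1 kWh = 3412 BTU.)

Heat load = 74 × 10⁶ BTU = 74,000,000 BTU
Gas: input = 74,000,000 / 0.954 = 77,568,134 BTU = 775.7 therm → 775.7 × $2.70 = $2,094.34; + 4 × $20.24 standing = $2,175.30
Heat pump: 74,000,000 BTU / 3412 = 21,690 kWh heat; / 3.18 = 6,820 kWh in → × $0.209 = $1,425.42; + 4 × $19.28 standing = $1,502.54
Difference = |$2,175.30 − $1,502.54| = $672.76

$672.76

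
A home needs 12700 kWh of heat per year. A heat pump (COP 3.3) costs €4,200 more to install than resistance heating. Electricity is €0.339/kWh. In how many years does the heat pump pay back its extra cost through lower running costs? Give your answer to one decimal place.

1.4 years

Resistance: 12700 kWh × €0.339 = €4,305.30/yr
Heat pump: 12700 / 3.3 = 3848 kWh in → × €0.339 = €1,304.64/yr
Annual savings = €3,000.66
Payback = €4,200 / €3,000.66 = 1.4 years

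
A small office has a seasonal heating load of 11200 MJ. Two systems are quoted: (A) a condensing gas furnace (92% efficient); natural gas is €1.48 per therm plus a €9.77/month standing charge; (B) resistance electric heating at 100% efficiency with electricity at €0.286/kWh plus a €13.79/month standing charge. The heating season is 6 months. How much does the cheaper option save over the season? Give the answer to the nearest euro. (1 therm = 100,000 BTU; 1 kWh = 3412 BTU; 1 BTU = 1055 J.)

Heat load = 11200 MJ = 11,200,000,000 J / 1055 = 10,616,114 BTU
Gas: input = 10,616,114 / 0.92 = 11,539,254 BTU = 115.4 therm → 115.4 × €1.48 = €170.78; + 6 × €9.77 standing = €229.40
Electric: 10,616,114 BTU / 3412 = 3,111 kWh → × €0.286 = €889.86; + 6 × €13.79 standing = €972.60
Difference = |€229.40 − €972.60| = €743.20 ≈ €743

€743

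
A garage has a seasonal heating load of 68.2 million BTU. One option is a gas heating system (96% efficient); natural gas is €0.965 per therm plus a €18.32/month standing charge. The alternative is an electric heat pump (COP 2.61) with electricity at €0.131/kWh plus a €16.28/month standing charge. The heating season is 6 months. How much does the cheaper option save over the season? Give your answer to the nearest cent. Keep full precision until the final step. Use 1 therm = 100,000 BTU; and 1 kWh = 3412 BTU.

€305.45

Heat load = 68.2 × 10⁶ BTU = 68,200,000 BTU
Gas: input = 68,200,000 / 0.96 = 71,041,667 BTU = 710.4 therm → 710.4 × €0.965 = €685.55; + 6 × €18.32 standing = €795.47
Heat pump: 68,200,000 BTU / 3412 = 19,990 kWh heat; / 2.61 = 7,658 kWh in → × €0.131 = €1,003.24; + 6 × €16.28 standing = €1,100.92
Difference = |€795.47 − €1,100.92| = €305.45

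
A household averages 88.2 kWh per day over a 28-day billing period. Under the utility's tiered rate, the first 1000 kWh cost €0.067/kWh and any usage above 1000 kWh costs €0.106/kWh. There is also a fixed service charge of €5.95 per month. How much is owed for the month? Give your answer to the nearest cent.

€228.73

Usage = 88.2 kWh/day × 28 days = 2469.6 kWh
First 1000 kWh × €0.067 = €67.00
Remaining 1469.6 kWh × €0.106 = €155.78
Energy charge = €222.78; + service €5.95 = €228.73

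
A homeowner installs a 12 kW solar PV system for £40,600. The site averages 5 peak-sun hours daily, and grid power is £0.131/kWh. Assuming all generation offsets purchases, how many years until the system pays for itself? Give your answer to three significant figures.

14.2 years

Daily generation = 12 kW × 5 h = 60 kWh
Annual generation = 60 × 365 = 21900 kWh
Annual savings = 21900 × £0.131 = £2,868.90
Payback = £40,600 / £2,868.90 = 14.2 years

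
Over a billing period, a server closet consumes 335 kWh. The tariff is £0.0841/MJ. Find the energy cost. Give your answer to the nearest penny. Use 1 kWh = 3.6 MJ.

335 kWh × (3.6 MJ/kWh) = 1,206 MJ
Cost = 1,206 MJ × £0.0841/MJ = £101.42

£101.42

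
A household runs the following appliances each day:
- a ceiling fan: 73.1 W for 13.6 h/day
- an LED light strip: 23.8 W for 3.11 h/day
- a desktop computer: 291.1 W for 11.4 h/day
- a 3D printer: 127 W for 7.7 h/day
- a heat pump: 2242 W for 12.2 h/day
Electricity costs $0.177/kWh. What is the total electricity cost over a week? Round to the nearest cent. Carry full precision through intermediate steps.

$40.54

ceiling fan: 73.1 W × 13.6 h × 7 d = 6,959 Wh = 6.959 kWh
LED light strip: 23.8 W × 3.11 h × 7 d = 518 Wh = 0.5181 kWh
desktop computer: 291.1 W × 11.4 h × 7 d = 23,230 Wh = 23.23 kWh
3D printer: 127 W × 7.7 h × 7 d = 6,845 Wh = 6.845 kWh
heat pump: 2242 W × 12.2 h × 7 d = 191,467 Wh = 191.5 kWh
Total energy = 6.959 + 0.5181 + 23.23 + 6.845 + 191.5 = 229 kWh
Cost = 229 kWh × $0.177 = $40.54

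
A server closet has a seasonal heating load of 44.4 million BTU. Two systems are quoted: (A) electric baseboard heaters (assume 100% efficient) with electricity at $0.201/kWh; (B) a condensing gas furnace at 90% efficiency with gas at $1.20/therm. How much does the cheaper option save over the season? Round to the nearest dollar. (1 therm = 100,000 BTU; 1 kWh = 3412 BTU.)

$2024

Heat load = 44.4 × 10⁶ BTU = 44,400,000 BTU
Gas: input = 44,400,000 / 0.90 = 49,333,333 BTU = 493.3 therm → 493.3 × $1.20 = $592.00
Electric: 44,400,000 BTU / 3412 = 13,010 kWh → × $0.201 = $2,615.59
Difference = |$592.00 − $2,615.59| = $2,023.59 ≈ $2024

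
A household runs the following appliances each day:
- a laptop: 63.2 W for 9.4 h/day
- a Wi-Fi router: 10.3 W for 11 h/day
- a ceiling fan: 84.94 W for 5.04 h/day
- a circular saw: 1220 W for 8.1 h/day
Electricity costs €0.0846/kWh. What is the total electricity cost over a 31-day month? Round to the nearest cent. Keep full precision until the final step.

€28.89

laptop: 63.2 W × 9.4 h × 31 d = 18,416 Wh = 18.42 kWh
Wi-Fi router: 10.3 W × 11 h × 31 d = 3,512 Wh = 3.512 kWh
ceiling fan: 84.94 W × 5.04 h × 31 d = 13,271 Wh = 13.27 kWh
circular saw: 1220 W × 8.1 h × 31 d = 306,342 Wh = 306.3 kWh
Total energy = 18.42 + 3.512 + 13.27 + 306.3 = 341.5 kWh
Cost = 341.5 kWh × €0.0846 = €28.89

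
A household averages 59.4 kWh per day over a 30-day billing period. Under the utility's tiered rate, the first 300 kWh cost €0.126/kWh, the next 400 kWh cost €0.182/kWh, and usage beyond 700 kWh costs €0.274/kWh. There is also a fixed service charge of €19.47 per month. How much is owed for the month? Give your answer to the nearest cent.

Usage = 59.4 kWh/day × 30 days = 1782 kWh
First 300 kWh × €0.126 = €37.80
Next 400 kWh × €0.182 = €72.80
Remaining 1082 kWh × €0.274 = €296.47
Energy charge = €407.07; + service €19.47 = €426.54

€426.54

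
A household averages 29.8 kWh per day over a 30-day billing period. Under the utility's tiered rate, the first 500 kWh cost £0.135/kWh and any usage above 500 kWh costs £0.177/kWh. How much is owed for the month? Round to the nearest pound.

Usage = 29.8 kWh/day × 30 days = 894 kWh
First 500 kWh × £0.135 = £67.50
Remaining 394 kWh × £0.177 = £69.74
Total = £137.24 ≈ £137

£137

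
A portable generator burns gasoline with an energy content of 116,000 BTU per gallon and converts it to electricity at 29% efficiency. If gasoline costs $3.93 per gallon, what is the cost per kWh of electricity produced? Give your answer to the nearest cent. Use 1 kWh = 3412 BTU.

$0.40

Electrical output per gallon = 116,000 BTU × 0.29 / 3412 BTU/kWh = 9.859 kWh
Cost per kWh = $3.93 / 9.859 kWh = $0.399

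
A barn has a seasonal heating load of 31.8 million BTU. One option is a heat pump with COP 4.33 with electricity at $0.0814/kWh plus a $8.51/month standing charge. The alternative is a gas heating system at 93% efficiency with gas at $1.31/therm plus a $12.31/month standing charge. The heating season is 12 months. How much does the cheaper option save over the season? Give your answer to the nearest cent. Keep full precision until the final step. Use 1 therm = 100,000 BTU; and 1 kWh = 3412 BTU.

$318.33

Heat load = 31.8 × 10⁶ BTU = 31,800,000 BTU
Gas: input = 31,800,000 / 0.930 = 34,193,548 BTU = 341.9 therm → 341.9 × $1.31 = $447.94; + 12 × $12.31 standing = $595.66
Heat pump: 31,800,000 BTU / 3412 = 9,320 kWh heat; / 4.33 = 2,152 kWh in → × $0.0814 = $175.21; + 12 × $8.51 standing = $277.33
Difference = |$595.66 − $277.33| = $318.33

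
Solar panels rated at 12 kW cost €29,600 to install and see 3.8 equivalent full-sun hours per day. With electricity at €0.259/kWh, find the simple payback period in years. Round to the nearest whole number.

Daily generation = 12 kW × 3.8 h = 45.6 kWh
Annual generation = 45.6 × 365 = 16644 kWh
Annual savings = 16644 × €0.259 = €4,310.80
Payback = €29,600 / €4,310.80 = 6.87 years

7 years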